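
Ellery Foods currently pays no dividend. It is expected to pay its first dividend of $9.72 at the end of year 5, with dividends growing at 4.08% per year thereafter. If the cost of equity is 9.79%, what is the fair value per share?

$117.16

Deferred-dividend DDM. At t=4 the remaining stream is a growing perpetuity with first payment D_5 = 9.72.
V_4 = D_5/(r−g) = 9.72/(0.0979−0.0408) = 170.2277
P₀ = V_4/(1+r)^4 = 170.2277/(1+0.0979)^4 = 117.1599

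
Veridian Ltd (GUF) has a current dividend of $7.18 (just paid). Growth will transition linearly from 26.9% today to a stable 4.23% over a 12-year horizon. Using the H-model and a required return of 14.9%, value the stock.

$161.67

H-model: P₀ = D₀[(1+g_L) + H(g_S−g_L)]/(r−g_L), with H = 12/2 = 6.
P₀ = 7.18 × [(1+0.0423) + 6×(0.269−0.0423)] / (0.149−0.0423)
   = 7.18 × 2.4025 / 0.1067 = 161.6678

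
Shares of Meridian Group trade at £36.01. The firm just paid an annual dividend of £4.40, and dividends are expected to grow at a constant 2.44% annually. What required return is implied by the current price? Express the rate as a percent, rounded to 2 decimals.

Rearranging the constant-growth DDM: r = D₁/P₀ + g.
D₁ = 4.40 × (1 + 0.0244) = 4.5074.
r = 4.5074 / 36.01 + 0.0244 = 0.12517 + 0.0244 = 0.14957

14.96%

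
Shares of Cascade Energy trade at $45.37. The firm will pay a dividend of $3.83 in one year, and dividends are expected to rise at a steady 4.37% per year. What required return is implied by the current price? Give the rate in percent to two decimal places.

12.81%

Rearranging the constant-growth DDM: r = D₁/P₀ + g.
r = 3.8300 / 45.37 + 0.0437 = 0.08442 + 0.0437 = 0.12812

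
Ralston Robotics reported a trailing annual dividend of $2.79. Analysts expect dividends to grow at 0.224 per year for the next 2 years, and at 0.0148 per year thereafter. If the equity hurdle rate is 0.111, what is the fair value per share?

Two-stage DDM. Project D₁…D_2 at 0.224, terminal growth 0.0148, discount at r = 0.111.
D_1 = 3.4150
D_2 = 4.1799
Terminal value at t=2: TV = D_3/(r−g) = 4.2418/(0.111−0.0148) = 44.0933
P₀ = 3.4150/(1+0.111)^1 + 4.1799/(1+0.111)^2 + 44.0933/(1+0.111)^2 = 42.1829

$42.18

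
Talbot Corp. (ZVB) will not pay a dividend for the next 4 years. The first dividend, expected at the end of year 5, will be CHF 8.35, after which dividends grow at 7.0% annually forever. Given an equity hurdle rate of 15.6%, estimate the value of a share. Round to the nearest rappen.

Deferred-dividend DDM. At t=4 the remaining stream is a growing perpetuity with first payment D_5 = 8.35.
V_4 = D_5/(r−g) = 8.35/(0.156−0.07) = 97.0930
P₀ = V_4/(1+r)^4 = 97.0930/(1+0.156)^4 = 54.3697

CHF 54.37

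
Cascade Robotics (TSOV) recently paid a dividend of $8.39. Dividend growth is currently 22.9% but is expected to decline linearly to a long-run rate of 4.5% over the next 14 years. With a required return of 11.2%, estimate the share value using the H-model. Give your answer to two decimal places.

H-model: P₀ = D₀[(1+g_L) + H(g_S−g_L)]/(r−g_L), with H = 14/2 = 7.
P₀ = 8.39 × [(1+0.045) + 7×(0.229−0.045)] / (0.112−0.045)
   = 8.39 × 2.3330 / 0.067 = 292.1473

$292.15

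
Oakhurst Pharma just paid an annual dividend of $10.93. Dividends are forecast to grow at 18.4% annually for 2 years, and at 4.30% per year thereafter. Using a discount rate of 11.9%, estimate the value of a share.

$191.73

Two-stage DDM. Project D₁…D_2 at 0.184, terminal growth 0.043, discount at r = 0.119.
D_1 = 12.9411
D_2 = 15.3223
Terminal value at t=2: TV = D_3/(r−g) = 15.9811/(0.119−0.043) = 210.2782
P₀ = 12.9411/(1+0.119)^1 + 15.3223/(1+0.119)^2 + 210.2782/(1+0.119)^2 = 191.7338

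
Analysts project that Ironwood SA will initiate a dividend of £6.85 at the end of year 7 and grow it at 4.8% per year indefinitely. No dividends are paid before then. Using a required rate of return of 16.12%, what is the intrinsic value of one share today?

£24.68

Deferred-dividend DDM. At t=6 the remaining stream is a growing perpetuity with first payment D_7 = 6.85.
V_6 = D_7/(r−g) = 6.85/(0.1612−0.048) = 60.5124
P₀ = V_6/(1+r)^6 = 60.5124/(1+0.1612)^6 = 24.6832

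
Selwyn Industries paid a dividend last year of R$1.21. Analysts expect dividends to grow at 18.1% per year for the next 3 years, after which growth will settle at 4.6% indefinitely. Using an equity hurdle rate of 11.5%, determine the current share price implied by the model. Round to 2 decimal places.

R$25.87

Two-stage DDM. Project D₁…D_3 at 0.181, terminal growth 0.046, discount at r = 0.115.
D_1 = 1.4290
D_2 = 1.6877
D_3 = 1.9931
Terminal value at t=3: TV = D_4/(r−g) = 2.0848/(0.115−0.046) = 30.2147
P₀ = 1.4290/(1+0.115)^1 + 1.6877/(1+0.115)^2 + 1.9931/(1+0.115)^3 + 30.2147/(1+0.115)^3 = 25.8738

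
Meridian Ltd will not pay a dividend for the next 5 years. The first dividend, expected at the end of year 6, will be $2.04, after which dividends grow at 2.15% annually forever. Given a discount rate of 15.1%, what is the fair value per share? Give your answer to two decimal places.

$7.80

Deferred-dividend DDM. At t=5 the remaining stream is a growing perpetuity with first payment D_6 = 2.04.
V_5 = D_6/(r−g) = 2.04/(0.151−0.0215) = 15.7529
P₀ = V_5/(1+r)^5 = 15.7529/(1+0.151)^5 = 7.7980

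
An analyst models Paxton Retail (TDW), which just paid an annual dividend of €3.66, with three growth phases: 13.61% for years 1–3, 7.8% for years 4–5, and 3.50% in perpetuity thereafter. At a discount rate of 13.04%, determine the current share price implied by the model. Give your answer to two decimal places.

€54.67

Three-stage DDM. Project D₁…D_5; terminal Gordon value at t=5 with g = 0.035; discount at r = 0.1304.
D_1 = 4.1581
D_2 = 4.7240
D_3 = 5.3670
D_4 = 5.7856
D_5 = 6.2369
TV_5 = 6.4552/(0.1304−0.035) = 67.6644
P₀ = Σ Dₜ/(1+r)ᵗ + TV_5/(1+r)^5 = 54.6743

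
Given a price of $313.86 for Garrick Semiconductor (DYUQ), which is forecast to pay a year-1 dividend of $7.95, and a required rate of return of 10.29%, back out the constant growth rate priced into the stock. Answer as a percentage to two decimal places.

From P₀ = D₁/(r − g), the implied growth is g = r − D₁/P₀.
g = 0.1029 − 7.95/313.86 = 0.1029 − 0.02533 = 0.07757

7.76%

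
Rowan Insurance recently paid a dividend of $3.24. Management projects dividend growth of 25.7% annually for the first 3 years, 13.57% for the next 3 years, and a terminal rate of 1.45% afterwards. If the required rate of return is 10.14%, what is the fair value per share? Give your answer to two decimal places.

$89.75

Three-stage DDM. Project D₁…D_6; terminal Gordon value at t=6 with g = 0.0145; discount at r = 0.1014.
D_1 = 4.0727
D_2 = 5.1194
D_3 = 6.4350
D_4 = 7.3083
D_5 = 8.3000
D_6 = 9.4263
TV_6 = 9.5630/(0.1014−0.0145) = 110.0459
P₀ = Σ Dₜ/(1+r)ᵗ + TV_6/(1+r)^6 = 89.7477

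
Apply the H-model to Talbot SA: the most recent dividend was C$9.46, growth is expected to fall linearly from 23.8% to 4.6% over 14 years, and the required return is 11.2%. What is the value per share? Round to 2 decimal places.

C$342.57

H-model: P₀ = D₀[(1+g_L) + H(g_S−g_L)]/(r−g_L), with H = 14/2 = 7.
P₀ = 9.46 × [(1+0.046) + 7×(0.238−0.046)] / (0.112−0.046)
   = 9.46 × 2.3900 / 0.066 = 342.5667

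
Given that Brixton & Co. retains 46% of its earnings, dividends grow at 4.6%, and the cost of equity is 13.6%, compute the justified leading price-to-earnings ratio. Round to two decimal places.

6.00

Payout ratio b = 1 − 0.46 = 0.54.
Justified leading P/E = b/(r−g) = 0.54/(0.136−0.046) = 6.0000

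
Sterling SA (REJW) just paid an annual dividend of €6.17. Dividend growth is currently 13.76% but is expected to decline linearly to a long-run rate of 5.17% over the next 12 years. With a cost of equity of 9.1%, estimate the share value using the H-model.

H-model: P₀ = D₀[(1+g_L) + H(g_S−g_L)]/(r−g_L), with H = 12/2 = 6.
P₀ = 6.17 × [(1+0.0517) + 6×(0.1376−0.0517)] / (0.091−0.0517)
   = 6.17 × 1.5671 / 0.0393 = 246.0307

€246.03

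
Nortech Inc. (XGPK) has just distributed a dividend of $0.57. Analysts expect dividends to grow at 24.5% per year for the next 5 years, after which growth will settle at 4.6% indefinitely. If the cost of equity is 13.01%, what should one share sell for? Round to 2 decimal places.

$15.35

Two-stage DDM. Project D₁…D_5 at 0.245, terminal growth 0.046, discount at r = 0.1301.
D_1 = 0.7097
D_2 = 0.8835
D_3 = 1.1000
D_4 = 1.3695
D_5 = 1.7050
Terminal value at t=5: TV = D_6/(r−g) = 1.7834/(0.1301−0.046) = 21.2059
P₀ = 0.7097/(1+0.1301)^1 + 0.8835/(1+0.1301)^2 + 1.1000/(1+0.1301)^3 + 1.3695/(1+0.1301)^4 + 1.7050/(1+0.1301)^5 + 21.2059/(1+0.1301)^5 = 15.3511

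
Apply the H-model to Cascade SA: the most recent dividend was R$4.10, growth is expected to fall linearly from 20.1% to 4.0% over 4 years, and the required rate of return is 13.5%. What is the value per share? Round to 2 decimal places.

R$58.78

H-model: P₀ = D₀[(1+g_L) + H(g_S−g_L)]/(r−g_L), with H = 4/2 = 2.
P₀ = 4.10 × [(1+0.04) + 2×(0.201−0.04)] / (0.135−0.04)
   = 4.10 × 1.3620 / 0.095 = 58.7811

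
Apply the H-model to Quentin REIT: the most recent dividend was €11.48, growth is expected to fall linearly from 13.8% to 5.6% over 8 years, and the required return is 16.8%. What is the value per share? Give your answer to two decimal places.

€141.86

H-model: P₀ = D₀[(1+g_L) + H(g_S−g_L)]/(r−g_L), with H = 8/2 = 4.
P₀ = 11.48 × [(1+0.056) + 4×(0.138−0.056)] / (0.168−0.056)
   = 11.48 × 1.3840 / 0.112 = 141.8600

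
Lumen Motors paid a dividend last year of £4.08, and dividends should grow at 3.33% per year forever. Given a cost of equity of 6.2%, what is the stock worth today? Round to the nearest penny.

Gordon growth model: P₀ = D₁/(r − g). D₁ = 4.08 × (1 + 0.0333) = 4.2159.
P₀ = 4.2159 / (0.062 − 0.0333) = 4.2159 / 0.0287 = 146.8942

£146.89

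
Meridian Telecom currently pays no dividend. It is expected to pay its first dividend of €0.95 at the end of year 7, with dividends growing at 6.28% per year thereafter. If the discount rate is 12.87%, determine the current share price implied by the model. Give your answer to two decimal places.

€6.97

Deferred-dividend DDM. At t=6 the remaining stream is a growing perpetuity with first payment D_7 = 0.95.
V_6 = D_7/(r−g) = 0.95/(0.1287−0.0628) = 14.4158
P₀ = V_6/(1+r)^6 = 14.4158/(1+0.1287)^6 = 6.9722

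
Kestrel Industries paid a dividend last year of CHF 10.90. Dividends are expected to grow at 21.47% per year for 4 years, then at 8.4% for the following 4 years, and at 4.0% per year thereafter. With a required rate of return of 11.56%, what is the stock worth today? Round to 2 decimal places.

Three-stage DDM. Project D₁…D_8; terminal Gordon value at t=8 with g = 0.04; discount at r = 0.1156.
D_1 = 13.2402
D_2 = 16.0829
D_3 = 19.5359
D_4 = 23.7303
D_5 = 25.7236
D_6 = 27.8844
D_7 = 30.2267
D_8 = 32.7657
TV_8 = 34.0764/(0.1156−0.04) = 450.7454
P₀ = Σ Dₜ/(1+r)ᵗ + TV_8/(1+r)^8 = 299.1171

CHF 299.12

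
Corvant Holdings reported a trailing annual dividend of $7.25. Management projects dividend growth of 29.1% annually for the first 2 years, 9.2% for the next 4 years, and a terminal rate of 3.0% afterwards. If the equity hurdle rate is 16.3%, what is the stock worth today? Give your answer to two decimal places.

$101.36

Three-stage DDM. Project D₁…D_6; terminal Gordon value at t=6 with g = 0.03; discount at r = 0.163.
D_1 = 9.3598
D_2 = 12.0834
D_3 = 13.1951
D_4 = 14.4091
D_5 = 15.7347
D_6 = 17.1823
TV_6 = 17.6978/(0.163−0.03) = 133.0659
P₀ = Σ Dₜ/(1+r)ᵗ + TV_6/(1+r)^6 = 101.3614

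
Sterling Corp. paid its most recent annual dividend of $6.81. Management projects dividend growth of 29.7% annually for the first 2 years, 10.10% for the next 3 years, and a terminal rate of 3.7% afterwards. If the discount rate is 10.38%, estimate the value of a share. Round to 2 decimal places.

$190.33

Three-stage DDM. Project D₁…D_5; terminal Gordon value at t=5 with g = 0.037; discount at r = 0.1038.
D_1 = 8.8326
D_2 = 11.4558
D_3 = 12.6129
D_4 = 13.8868
D_5 = 15.2893
TV_5 = 15.8551/(0.1038−0.037) = 237.3511
P₀ = Σ Dₜ/(1+r)ᵗ + TV_5/(1+r)^5 = 190.3263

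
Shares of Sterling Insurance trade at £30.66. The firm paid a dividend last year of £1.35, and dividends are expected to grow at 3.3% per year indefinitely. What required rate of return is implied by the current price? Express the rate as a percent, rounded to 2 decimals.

Rearranging the constant-growth DDM: r = D₁/P₀ + g.
D₁ = 1.35 × (1 + 0.033) = 1.3945.
r = 1.3945 / 30.66 + 0.033 = 0.04548 + 0.033 = 0.07848

7.85%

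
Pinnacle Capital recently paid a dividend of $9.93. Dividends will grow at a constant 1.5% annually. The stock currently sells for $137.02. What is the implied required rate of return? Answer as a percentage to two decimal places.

Rearranging the constant-growth DDM: r = D₁/P₀ + g.
D₁ = 9.93 × (1 + 0.015) = 10.0789.
r = 10.0789 / 137.02 + 0.015 = 0.07356 + 0.015 = 0.08856

8.86%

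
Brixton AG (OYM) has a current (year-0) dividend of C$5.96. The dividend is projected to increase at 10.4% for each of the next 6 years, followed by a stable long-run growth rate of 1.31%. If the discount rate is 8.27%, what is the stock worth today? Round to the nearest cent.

C$135.82

Two-stage DDM. Project D₁…D_6 at 0.104, terminal growth 0.0131, discount at r = 0.0827.
D_1 = 6.5798
D_2 = 7.2641
D_3 = 8.0196
D_4 = 8.8537
D_5 = 9.7744
D_6 = 10.7910
Terminal value at t=6: TV = D_7/(r−g) = 10.9323/(0.0827−0.0131) = 157.0738
P₀ = 6.5798/(1+0.0827)^1 + 7.2641/(1+0.0827)^2 + 8.0196/(1+0.0827)^3 + 8.8537/(1+0.0827)^4 + 9.7744/(1+0.0827)^5 + 10.7910/(1+0.0827)^6 + 157.0738/(1+0.0827)^6 = 135.8159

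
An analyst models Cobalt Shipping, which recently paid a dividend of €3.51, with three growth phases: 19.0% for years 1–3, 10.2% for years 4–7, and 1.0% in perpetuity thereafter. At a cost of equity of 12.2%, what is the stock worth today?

€63.02

Three-stage DDM. Project D₁…D_7; terminal Gordon value at t=7 with g = 0.01; discount at r = 0.122.
D_1 = 4.1769
D_2 = 4.9705
D_3 = 5.9149
D_4 = 6.5182
D_5 = 7.1831
D_6 = 7.9158
D_7 = 8.7232
TV_7 = 8.8104/(0.122−0.01) = 78.6643
P₀ = Σ Dₜ/(1+r)ᵗ + TV_7/(1+r)^7 = 63.0181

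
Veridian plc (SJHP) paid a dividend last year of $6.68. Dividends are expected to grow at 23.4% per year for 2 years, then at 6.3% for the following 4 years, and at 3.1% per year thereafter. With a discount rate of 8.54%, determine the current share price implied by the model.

Three-stage DDM. Project D₁…D_6; terminal Gordon value at t=6 with g = 0.031; discount at r = 0.0854.
D_1 = 8.2431
D_2 = 10.1720
D_3 = 10.8128
D_4 = 11.4941
D_5 = 12.2182
D_6 = 12.9879
TV_6 = 13.3906/(0.0854−0.031) = 246.1499
P₀ = Σ Dₜ/(1+r)ᵗ + TV_6/(1+r)^6 = 199.5636

$199.56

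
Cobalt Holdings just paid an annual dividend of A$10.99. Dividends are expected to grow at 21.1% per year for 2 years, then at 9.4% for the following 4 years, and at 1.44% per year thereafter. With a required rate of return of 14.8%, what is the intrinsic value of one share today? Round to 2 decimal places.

Three-stage DDM. Project D₁…D_6; terminal Gordon value at t=6 with g = 0.0144; discount at r = 0.148.
D_1 = 13.3089
D_2 = 16.1171
D_3 = 17.6321
D_4 = 19.2895
D_5 = 21.1027
D_6 = 23.0863
TV_6 = 23.4188/(0.148−0.0144) = 175.2904
P₀ = Σ Dₜ/(1+r)ᵗ + TV_6/(1+r)^6 = 143.8300

A$143.83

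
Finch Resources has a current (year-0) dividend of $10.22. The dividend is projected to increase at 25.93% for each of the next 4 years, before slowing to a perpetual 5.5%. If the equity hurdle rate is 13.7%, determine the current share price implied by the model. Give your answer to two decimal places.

Two-stage DDM. Project D₁…D_4 at 0.2593, terminal growth 0.055, discount at r = 0.137.
D_1 = 12.8700
D_2 = 16.2072
D_3 = 20.4098
D_4 = 25.7020
Terminal value at t=4: TV = D_5/(r−g) = 27.1157/(0.137−0.055) = 330.6788
P₀ = 12.8700/(1+0.137)^1 + 16.2072/(1+0.137)^2 + 20.4098/(1+0.137)^3 + 25.7020/(1+0.137)^4 + 330.6788/(1+0.137)^4 = 250.9834

$250.98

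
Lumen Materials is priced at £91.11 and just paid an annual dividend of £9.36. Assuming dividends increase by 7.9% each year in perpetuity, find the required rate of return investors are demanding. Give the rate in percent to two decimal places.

18.98%

Rearranging the constant-growth DDM: r = D₁/P₀ + g.
D₁ = 9.36 × (1 + 0.079) = 10.0994.
r = 10.0994 / 91.11 + 0.079 = 0.11085 + 0.079 = 0.18985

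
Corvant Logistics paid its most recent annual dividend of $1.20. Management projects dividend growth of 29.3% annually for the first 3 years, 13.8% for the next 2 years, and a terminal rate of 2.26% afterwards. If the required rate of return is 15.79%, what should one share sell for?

$19.96

Three-stage DDM. Project D₁…D_5; terminal Gordon value at t=5 with g = 0.0226; discount at r = 0.1579.
D_1 = 1.5516
D_2 = 2.0062
D_3 = 2.5940
D_4 = 2.9520
D_5 = 3.3594
TV_5 = 3.4353/(0.1579−0.0226) = 25.3904
P₀ = Σ Dₜ/(1+r)ᵗ + TV_5/(1+r)^5 = 19.9623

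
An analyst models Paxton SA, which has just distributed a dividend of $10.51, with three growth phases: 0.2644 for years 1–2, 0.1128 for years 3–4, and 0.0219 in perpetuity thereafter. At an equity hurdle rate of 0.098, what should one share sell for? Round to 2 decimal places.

Three-stage DDM. Project D₁…D_4; terminal Gordon value at t=4 with g = 0.0219; discount at r = 0.098.
D_1 = 13.2888
D_2 = 16.8024
D_3 = 18.6977
D_4 = 20.8068
TV_4 = 21.2625/(0.098−0.0219) = 279.4021
P₀ = Σ Dₜ/(1+r)ᵗ + TV_4/(1+r)^4 = 246.7093

$246.71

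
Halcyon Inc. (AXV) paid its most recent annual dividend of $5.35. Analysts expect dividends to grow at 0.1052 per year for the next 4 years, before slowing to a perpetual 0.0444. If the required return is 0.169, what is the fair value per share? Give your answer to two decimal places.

$54.46

Two-stage DDM. Project D₁…D_4 at 0.1052, terminal growth 0.0444, discount at r = 0.169.
D_1 = 5.9128
D_2 = 6.5348
D_3 = 7.2223
D_4 = 7.9821
Terminal value at t=4: TV = D_5/(r−g) = 8.3365/(0.169−0.0444) = 66.9062
P₀ = 5.9128/(1+0.169)^1 + 6.5348/(1+0.169)^2 + 7.2223/(1+0.169)^3 + 7.9821/(1+0.169)^4 + 66.9062/(1+0.169)^4 = 54.4620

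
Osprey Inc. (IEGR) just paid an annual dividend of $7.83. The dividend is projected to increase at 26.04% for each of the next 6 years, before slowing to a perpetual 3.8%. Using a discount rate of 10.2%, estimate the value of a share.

$361.44

Two-stage DDM. Project D₁…D_6 at 0.2604, terminal growth 0.038, discount at r = 0.102.
D_1 = 9.8689
D_2 = 12.4388
D_3 = 15.6779
D_4 = 19.7604
D_5 = 24.9060
D_6 = 31.3915
Terminal value at t=6: TV = D_7/(r−g) = 32.5844/(0.102−0.038) = 509.1310
P₀ = 9.8689/(1+0.102)^1 + 12.4388/(1+0.102)^2 + 15.6779/(1+0.102)^3 + 19.7604/(1+0.102)^4 + 24.9060/(1+0.102)^5 + 31.3915/(1+0.102)^6 + 509.1310/(1+0.102)^6 = 361.4404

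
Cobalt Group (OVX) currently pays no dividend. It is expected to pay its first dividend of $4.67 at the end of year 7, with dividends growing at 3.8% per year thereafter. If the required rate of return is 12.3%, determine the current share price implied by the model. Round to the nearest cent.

$27.39

Deferred-dividend DDM. At t=6 the remaining stream is a growing perpetuity with first payment D_7 = 4.67.
V_6 = D_7/(r−g) = 4.67/(0.123−0.038) = 54.9412
P₀ = V_6/(1+r)^6 = 54.9412/(1+0.123)^6 = 27.3917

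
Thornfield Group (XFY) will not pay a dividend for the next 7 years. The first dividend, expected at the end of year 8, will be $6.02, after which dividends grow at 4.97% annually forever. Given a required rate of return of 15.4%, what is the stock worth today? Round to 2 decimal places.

$21.18

Deferred-dividend DDM. At t=7 the remaining stream is a growing perpetuity with first payment D_8 = 6.02.
V_7 = D_8/(r−g) = 6.02/(0.154−0.0497) = 57.7181
P₀ = V_7/(1+r)^7 = 57.7181/(1+0.154)^7 = 21.1773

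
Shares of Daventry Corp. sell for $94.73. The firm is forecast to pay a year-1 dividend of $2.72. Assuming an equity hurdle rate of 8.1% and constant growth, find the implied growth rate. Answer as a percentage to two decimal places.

5.23%

From P₀ = D₁/(r − g), the implied growth is g = r − D₁/P₀.
g = 0.081 − 2.72/94.73 = 0.081 − 0.02871 = 0.05229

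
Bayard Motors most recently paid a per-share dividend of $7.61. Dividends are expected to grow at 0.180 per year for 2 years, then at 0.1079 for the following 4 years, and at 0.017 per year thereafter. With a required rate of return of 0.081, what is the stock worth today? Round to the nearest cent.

Three-stage DDM. Project D₁…D_6; terminal Gordon value at t=6 with g = 0.017; discount at r = 0.081.
D_1 = 8.9798
D_2 = 10.5962
D_3 = 11.7395
D_4 = 13.0062
D_5 = 14.4095
D_6 = 15.9643
TV_6 = 16.2357/(0.081−0.017) = 253.6833
P₀ = Σ Dₜ/(1+r)ᵗ + TV_6/(1+r)^6 = 214.9370

$214.94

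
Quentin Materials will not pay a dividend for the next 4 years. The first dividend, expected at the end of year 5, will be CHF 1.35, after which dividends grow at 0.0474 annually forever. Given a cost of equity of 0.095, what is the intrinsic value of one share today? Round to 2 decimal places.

Deferred-dividend DDM. At t=4 the remaining stream is a growing perpetuity with first payment D_5 = 1.35.
V_4 = D_5/(r−g) = 1.35/(0.095−0.0474) = 28.3613
P₀ = V_4/(1+r)^4 = 28.3613/(1+0.095)^4 = 19.7274

CHF 19.73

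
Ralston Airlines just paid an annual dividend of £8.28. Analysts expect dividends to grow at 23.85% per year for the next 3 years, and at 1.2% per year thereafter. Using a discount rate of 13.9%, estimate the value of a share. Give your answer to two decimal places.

£114.26

Two-stage DDM. Project D₁…D_3 at 0.2385, terminal growth 0.012, discount at r = 0.139.
D_1 = 10.2548
D_2 = 12.7005
D_3 = 15.7296
Terminal value at t=3: TV = D_4/(r−g) = 15.9184/(0.139−0.012) = 125.3416
P₀ = 10.2548/(1+0.139)^1 + 12.7005/(1+0.139)^2 + 15.7296/(1+0.139)^3 + 125.3416/(1+0.139)^3 = 114.2632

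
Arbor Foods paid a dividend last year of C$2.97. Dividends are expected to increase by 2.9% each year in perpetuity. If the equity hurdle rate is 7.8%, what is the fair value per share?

C$62.37

Gordon growth model: P₀ = D₁/(r − g). D₁ = 2.97 × (1 + 0.029) = 3.0561.
P₀ = 3.0561 / (0.078 − 0.029) = 3.0561 / 0.049 = 62.3700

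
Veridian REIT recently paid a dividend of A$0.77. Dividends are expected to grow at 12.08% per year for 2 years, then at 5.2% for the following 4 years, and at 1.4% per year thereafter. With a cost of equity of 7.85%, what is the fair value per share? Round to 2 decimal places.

A$16.59

Three-stage DDM. Project D₁…D_6; terminal Gordon value at t=6 with g = 0.014; discount at r = 0.0785.
D_1 = 0.8630
D_2 = 0.9673
D_3 = 1.0176
D_4 = 1.0705
D_5 = 1.1261
D_6 = 1.1847
TV_6 = 1.2013/(0.0785−0.014) = 18.6247
P₀ = Σ Dₜ/(1+r)ᵗ + TV_6/(1+r)^6 = 16.5937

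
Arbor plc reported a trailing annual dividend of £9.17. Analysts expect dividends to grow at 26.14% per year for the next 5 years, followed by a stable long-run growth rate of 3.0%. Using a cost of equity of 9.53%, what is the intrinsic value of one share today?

Two-stage DDM. Project D₁…D_5 at 0.2614, terminal growth 0.03, discount at r = 0.0953.
D_1 = 11.5670
D_2 = 14.5907
D_3 = 18.4047
D_4 = 23.2156
D_5 = 29.2842
Terminal value at t=5: TV = D_6/(r−g) = 30.1627/(0.0953−0.03) = 461.9102
P₀ = 11.5670/(1+0.0953)^1 + 14.5907/(1+0.0953)^2 + 18.4047/(1+0.0953)^3 + 23.2156/(1+0.0953)^4 + 29.2842/(1+0.0953)^5 + 461.9102/(1+0.0953)^5 = 364.4529

£364.45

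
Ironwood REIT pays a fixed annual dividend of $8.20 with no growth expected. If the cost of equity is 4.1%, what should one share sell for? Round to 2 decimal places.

Zero-growth DDM (perpetuity): P₀ = D/r = 8.20 / 0.041 = 200.0000

$200.00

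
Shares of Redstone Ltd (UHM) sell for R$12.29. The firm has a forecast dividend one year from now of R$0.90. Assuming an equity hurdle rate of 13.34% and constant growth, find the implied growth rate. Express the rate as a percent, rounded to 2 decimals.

6.02%

From P₀ = D₁/(r − g), the implied growth is g = r − D₁/P₀.
g = 0.1334 − 0.90/12.29 = 0.1334 − 0.07323 = 0.06017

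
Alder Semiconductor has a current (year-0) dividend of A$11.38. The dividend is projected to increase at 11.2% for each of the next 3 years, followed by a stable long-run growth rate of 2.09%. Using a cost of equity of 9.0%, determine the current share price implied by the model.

A$214.05

Two-stage DDM. Project D₁…D_3 at 0.112, terminal growth 0.0209, discount at r = 0.09.
D_1 = 12.6546
D_2 = 14.0719
D_3 = 15.6479
Terminal value at t=3: TV = D_4/(r−g) = 15.9750/(0.09−0.0209) = 231.1861
P₀ = 12.6546/(1+0.09)^1 + 14.0719/(1+0.09)^2 + 15.6479/(1+0.09)^3 + 231.1861/(1+0.09)^3 = 214.0549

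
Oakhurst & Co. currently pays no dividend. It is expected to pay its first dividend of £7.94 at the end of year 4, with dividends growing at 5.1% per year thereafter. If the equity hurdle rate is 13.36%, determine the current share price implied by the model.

Deferred-dividend DDM. At t=3 the remaining stream is a growing perpetuity with first payment D_4 = 7.94.
V_3 = D_4/(r−g) = 7.94/(0.1336−0.051) = 96.1259
P₀ = V_3/(1+r)^3 = 96.1259/(1+0.1336)^3 = 65.9874

£65.99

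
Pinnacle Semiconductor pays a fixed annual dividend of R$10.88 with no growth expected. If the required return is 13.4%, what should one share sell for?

R$81.19

Zero-growth DDM (perpetuity): P₀ = D/r = 10.88 / 0.134 = 81.1940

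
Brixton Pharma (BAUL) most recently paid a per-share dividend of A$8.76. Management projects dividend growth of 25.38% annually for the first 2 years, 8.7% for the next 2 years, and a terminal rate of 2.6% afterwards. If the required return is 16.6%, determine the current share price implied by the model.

A$102.31

Three-stage DDM. Project D₁…D_4; terminal Gordon value at t=4 with g = 0.026; discount at r = 0.166.
D_1 = 10.9833
D_2 = 13.7708
D_3 = 14.9689
D_4 = 16.2712
TV_4 = 16.6943/(0.166−0.026) = 119.2447
P₀ = Σ Dₜ/(1+r)ᵗ + TV_4/(1+r)^4 = 102.3068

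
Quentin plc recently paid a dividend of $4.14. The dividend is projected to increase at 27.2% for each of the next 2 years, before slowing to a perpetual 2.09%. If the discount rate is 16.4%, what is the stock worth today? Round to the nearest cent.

Two-stage DDM. Project D₁…D_2 at 0.272, terminal growth 0.0209, discount at r = 0.164.
D_1 = 5.2661
D_2 = 6.6985
Terminal value at t=2: TV = D_3/(r−g) = 6.8385/(0.164−0.0209) = 47.7879
P₀ = 5.2661/(1+0.164)^1 + 6.6985/(1+0.164)^2 + 47.7879/(1+0.164)^2 = 44.7386

$44.74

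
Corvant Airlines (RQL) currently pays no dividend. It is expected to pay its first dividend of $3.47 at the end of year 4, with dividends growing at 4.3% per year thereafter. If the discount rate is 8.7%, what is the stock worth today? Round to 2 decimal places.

Deferred-dividend DDM. At t=3 the remaining stream is a growing perpetuity with first payment D_4 = 3.47.
V_3 = D_4/(r−g) = 3.47/(0.087−0.043) = 78.8636
P₀ = V_3/(1+r)^3 = 78.8636/(1+0.087)^3 = 61.4028

$61.40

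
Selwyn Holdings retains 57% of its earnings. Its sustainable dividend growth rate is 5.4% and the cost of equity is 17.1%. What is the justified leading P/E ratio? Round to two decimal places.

Payout ratio b = 1 − 0.57 = 0.43.
Justified leading P/E = b/(r−g) = 0.43/(0.171−0.054) = 3.6752

3.68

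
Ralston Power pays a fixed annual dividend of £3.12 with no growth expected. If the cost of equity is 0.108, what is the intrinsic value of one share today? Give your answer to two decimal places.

£28.89

Zero-growth DDM (perpetuity): P₀ = D/r = 3.12 / 0.108 = 28.8889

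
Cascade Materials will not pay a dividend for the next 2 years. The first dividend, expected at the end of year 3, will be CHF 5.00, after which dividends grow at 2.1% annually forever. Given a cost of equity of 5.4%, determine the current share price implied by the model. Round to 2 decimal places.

Deferred-dividend DDM. At t=2 the remaining stream is a growing perpetuity with first payment D_3 = 5.00.
V_2 = D_3/(r−g) = 5.00/(0.054−0.021) = 151.5152
P₀ = V_2/(1+r)^2 = 151.5152/(1+0.054)^2 = 136.3876

CHF 136.39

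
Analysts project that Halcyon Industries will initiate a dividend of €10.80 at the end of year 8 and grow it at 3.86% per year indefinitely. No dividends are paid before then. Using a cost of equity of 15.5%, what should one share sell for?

Deferred-dividend DDM. At t=7 the remaining stream is a growing perpetuity with first payment D_8 = 10.80.
V_7 = D_8/(r−g) = 10.80/(0.155−0.0386) = 92.7835
P₀ = V_7/(1+r)^7 = 92.7835/(1+0.155)^7 = 33.8374

€33.84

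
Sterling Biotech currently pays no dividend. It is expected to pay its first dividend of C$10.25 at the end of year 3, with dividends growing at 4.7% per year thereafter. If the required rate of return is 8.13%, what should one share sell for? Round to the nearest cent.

Deferred-dividend DDM. At t=2 the remaining stream is a growing perpetuity with first payment D_3 = 10.25.
V_2 = D_3/(r−g) = 10.25/(0.0813−0.047) = 298.8338
P₀ = V_2/(1+r)^2 = 298.8338/(1+0.0813)^2 = 255.5862

C$255.59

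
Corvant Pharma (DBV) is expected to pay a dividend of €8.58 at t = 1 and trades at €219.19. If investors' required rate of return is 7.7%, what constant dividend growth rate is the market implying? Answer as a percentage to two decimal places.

3.79%

From P₀ = D₁/(r − g), the implied growth is g = r − D₁/P₀.
g = 0.077 − 8.58/219.19 = 0.077 − 0.03914 = 0.03786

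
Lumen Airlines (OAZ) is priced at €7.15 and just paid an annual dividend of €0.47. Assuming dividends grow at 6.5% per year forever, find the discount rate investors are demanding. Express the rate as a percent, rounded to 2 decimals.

Rearranging the constant-growth DDM: r = D₁/P₀ + g.
D₁ = 0.47 × (1 + 0.065) = 0.5005.
r = 0.5005 / 7.15 + 0.065 = 0.07001 + 0.065 = 0.13501

13.50%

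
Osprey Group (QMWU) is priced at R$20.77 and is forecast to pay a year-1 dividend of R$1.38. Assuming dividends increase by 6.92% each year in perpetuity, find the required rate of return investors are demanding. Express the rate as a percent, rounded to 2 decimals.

Rearranging the constant-growth DDM: r = D₁/P₀ + g.
r = 1.3800 / 20.77 + 0.0692 = 0.06644 + 0.0692 = 0.13564

13.56%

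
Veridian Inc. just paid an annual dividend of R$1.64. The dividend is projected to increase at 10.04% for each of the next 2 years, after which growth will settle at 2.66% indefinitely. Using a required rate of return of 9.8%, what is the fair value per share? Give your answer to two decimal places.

R$26.97

Two-stage DDM. Project D₁…D_2 at 0.1004, terminal growth 0.0266, discount at r = 0.098.
D_1 = 1.8047
D_2 = 1.9858
Terminal value at t=2: TV = D_3/(r−g) = 2.0387/(0.098−0.0266) = 28.5528
P₀ = 1.8047/(1+0.098)^1 + 1.9858/(1+0.098)^2 + 28.5528/(1+0.098)^2 = 26.9741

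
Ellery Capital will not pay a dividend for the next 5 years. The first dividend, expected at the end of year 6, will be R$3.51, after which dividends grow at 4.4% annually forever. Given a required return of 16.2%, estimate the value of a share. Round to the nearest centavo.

Deferred-dividend DDM. At t=5 the remaining stream is a growing perpetuity with first payment D_6 = 3.51.
V_5 = D_6/(r−g) = 3.51/(0.162−0.044) = 29.7458
P₀ = V_5/(1+r)^5 = 29.7458/(1+0.162)^5 = 14.0409

R$14.04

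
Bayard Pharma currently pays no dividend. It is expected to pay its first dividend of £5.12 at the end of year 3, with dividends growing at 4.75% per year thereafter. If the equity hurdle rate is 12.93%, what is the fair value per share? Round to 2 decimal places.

£49.08

Deferred-dividend DDM. At t=2 the remaining stream is a growing perpetuity with first payment D_3 = 5.12.
V_2 = D_3/(r−g) = 5.12/(0.1293−0.0475) = 62.5917
P₀ = V_2/(1+r)^2 = 62.5917/(1+0.1293)^2 = 49.0793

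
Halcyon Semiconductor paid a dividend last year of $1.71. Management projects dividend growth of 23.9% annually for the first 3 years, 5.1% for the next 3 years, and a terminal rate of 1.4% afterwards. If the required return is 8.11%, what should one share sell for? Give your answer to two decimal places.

$49.82

Three-stage DDM. Project D₁…D_6; terminal Gordon value at t=6 with g = 0.014; discount at r = 0.0811.
D_1 = 2.1187
D_2 = 2.6251
D_3 = 3.2524
D_4 = 3.4183
D_5 = 3.5927
D_6 = 3.7759
TV_6 = 3.8287/(0.0811−0.014) = 57.0602
P₀ = Σ Dₜ/(1+r)ᵗ + TV_6/(1+r)^6 = 49.8184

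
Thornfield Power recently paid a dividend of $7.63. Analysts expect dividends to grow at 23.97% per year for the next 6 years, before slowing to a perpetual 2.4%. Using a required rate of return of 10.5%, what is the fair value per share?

Two-stage DDM. Project D₁…D_6 at 0.2397, terminal growth 0.024, discount at r = 0.105.
D_1 = 9.4589
D_2 = 11.7262
D_3 = 14.5370
D_4 = 18.0215
D_5 = 22.3413
D_6 = 27.6965
Terminal value at t=6: TV = D_7/(r−g) = 28.3612/(0.105−0.024) = 350.1379
P₀ = 9.4589/(1+0.105)^1 + 11.7262/(1+0.105)^2 + 14.5370/(1+0.105)^3 + 18.0215/(1+0.105)^4 + 22.3413/(1+0.105)^5 + 27.6965/(1+0.105)^6 + 350.1379/(1+0.105)^6 = 262.1391

$262.14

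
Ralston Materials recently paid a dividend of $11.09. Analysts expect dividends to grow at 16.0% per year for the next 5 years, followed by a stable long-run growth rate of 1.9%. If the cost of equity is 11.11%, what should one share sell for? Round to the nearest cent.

$215.40

Two-stage DDM. Project D₁…D_5 at 0.16, terminal growth 0.019, discount at r = 0.1111.
D_1 = 12.8644
D_2 = 14.9227
D_3 = 17.3103
D_4 = 20.0800
D_5 = 23.2928
Terminal value at t=5: TV = D_6/(r−g) = 23.7354/(0.1111−0.019) = 257.7128
P₀ = 12.8644/(1+0.1111)^1 + 14.9227/(1+0.1111)^2 + 17.3103/(1+0.1111)^3 + 20.0800/(1+0.1111)^4 + 23.2928/(1+0.1111)^5 + 257.7128/(1+0.1111)^5 = 215.3996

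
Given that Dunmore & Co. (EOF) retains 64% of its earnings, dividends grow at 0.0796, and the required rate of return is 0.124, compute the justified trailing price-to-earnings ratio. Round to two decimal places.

Payout ratio b = 1 − 0.64 = 0.36.
Justified trailing P/E = b(1+g)/(r−g) = 0.36×(1+0.0796)/(0.124−0.0796) = 8.7535

8.75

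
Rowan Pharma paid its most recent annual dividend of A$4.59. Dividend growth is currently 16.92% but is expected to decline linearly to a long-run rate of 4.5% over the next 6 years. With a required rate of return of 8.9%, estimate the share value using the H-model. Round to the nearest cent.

H-model: P₀ = D₀[(1+g_L) + H(g_S−g_L)]/(r−g_L), with H = 6/2 = 3.
P₀ = 4.59 × [(1+0.045) + 3×(0.1692−0.045)] / (0.089−0.045)
   = 4.59 × 1.4176 / 0.044 = 147.8815

A$147.88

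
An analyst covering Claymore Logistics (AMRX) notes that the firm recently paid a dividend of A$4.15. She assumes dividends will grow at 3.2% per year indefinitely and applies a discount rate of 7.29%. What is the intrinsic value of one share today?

A$104.71

Gordon growth model: P₀ = D₁/(r − g). D₁ = 4.15 × (1 + 0.032) = 4.2828.
P₀ = 4.2828 / (0.0729 − 0.032) = 4.2828 / 0.0409 = 104.7139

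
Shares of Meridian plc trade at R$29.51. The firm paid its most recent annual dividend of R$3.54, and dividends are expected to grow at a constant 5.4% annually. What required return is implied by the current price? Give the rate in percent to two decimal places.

18.04%

Rearranging the constant-growth DDM: r = D₁/P₀ + g.
D₁ = 3.54 × (1 + 0.054) = 3.7312.
r = 3.7312 / 29.51 + 0.054 = 0.12644 + 0.054 = 0.18044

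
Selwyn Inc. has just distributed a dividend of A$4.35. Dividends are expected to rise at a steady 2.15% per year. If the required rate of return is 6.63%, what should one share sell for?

A$99.19

Gordon growth model: P₀ = D₁/(r − g). D₁ = 4.35 × (1 + 0.0215) = 4.4435.
P₀ = 4.4435 / (0.0663 − 0.0215) = 4.4435 / 0.0448 = 99.1858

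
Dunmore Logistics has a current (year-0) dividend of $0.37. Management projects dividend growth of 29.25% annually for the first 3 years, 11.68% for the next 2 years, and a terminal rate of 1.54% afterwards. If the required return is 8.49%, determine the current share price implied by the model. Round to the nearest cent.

Three-stage DDM. Project D₁…D_5; terminal Gordon value at t=5 with g = 0.0154; discount at r = 0.0849.
D_1 = 0.4782
D_2 = 0.6181
D_3 = 0.7989
D_4 = 0.8922
D_5 = 0.9964
TV_5 = 1.0118/(0.0849−0.0154) = 14.5578
P₀ = Σ Dₜ/(1+r)ᵗ + TV_5/(1+r)^5 = 12.5847

$12.58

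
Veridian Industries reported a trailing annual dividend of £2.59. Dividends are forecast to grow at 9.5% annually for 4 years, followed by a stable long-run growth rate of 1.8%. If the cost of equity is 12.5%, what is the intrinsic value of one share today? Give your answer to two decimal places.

Two-stage DDM. Project D₁…D_4 at 0.095, terminal growth 0.018, discount at r = 0.125.
D_1 = 2.8360
D_2 = 3.1055
D_3 = 3.4005
D_4 = 3.7235
Terminal value at t=4: TV = D_5/(r−g) = 3.7906/(0.125−0.018) = 35.4258
P₀ = 2.8360/(1+0.125)^1 + 3.1055/(1+0.125)^2 + 3.4005/(1+0.125)^3 + 3.7235/(1+0.125)^4 + 35.4258/(1+0.125)^4 = 31.8037

£31.80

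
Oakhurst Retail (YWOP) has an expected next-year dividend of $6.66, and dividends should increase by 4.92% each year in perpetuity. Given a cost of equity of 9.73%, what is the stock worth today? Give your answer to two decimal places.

Gordon growth model: P₀ = D₁/(r − g), with D₁ = 6.66 given directly.
P₀ = 6.6600 / (0.0973 − 0.0492) = 6.6600 / 0.0481 = 138.4615

$138.46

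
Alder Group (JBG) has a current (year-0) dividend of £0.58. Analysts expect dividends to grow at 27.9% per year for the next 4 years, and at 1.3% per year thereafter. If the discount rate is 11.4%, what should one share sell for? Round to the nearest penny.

£13.42

Two-stage DDM. Project D₁…D_4 at 0.279, terminal growth 0.013, discount at r = 0.114.
D_1 = 0.7418
D_2 = 0.9488
D_3 = 1.2135
D_4 = 1.5521
Terminal value at t=4: TV = D_5/(r−g) = 1.5722/(0.114−0.013) = 15.5668
P₀ = 0.7418/(1+0.114)^1 + 0.9488/(1+0.114)^2 + 1.2135/(1+0.114)^3 + 1.5521/(1+0.114)^4 + 15.5668/(1+0.114)^4 = 13.4238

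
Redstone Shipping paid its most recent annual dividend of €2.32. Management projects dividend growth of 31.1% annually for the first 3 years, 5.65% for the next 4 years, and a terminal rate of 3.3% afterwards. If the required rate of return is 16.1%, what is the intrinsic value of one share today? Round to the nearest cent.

€38.02

Three-stage DDM. Project D₁…D_7; terminal Gordon value at t=7 with g = 0.033; discount at r = 0.161.
D_1 = 3.0415
D_2 = 3.9874
D_3 = 5.2275
D_4 = 5.5229
D_5 = 5.8349
D_6 = 6.1646
D_7 = 6.5129
TV_7 = 6.7278/(0.161−0.033) = 52.5611
P₀ = Σ Dₜ/(1+r)ᵗ + TV_7/(1+r)^7 = 38.0178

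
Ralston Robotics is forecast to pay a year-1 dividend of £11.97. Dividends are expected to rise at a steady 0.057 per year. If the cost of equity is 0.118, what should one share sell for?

Gordon growth model: P₀ = D₁/(r − g), with D₁ = 11.97 given directly.
P₀ = 11.9700 / (0.118 − 0.057) = 11.9700 / 0.061 = 196.2295

£196.23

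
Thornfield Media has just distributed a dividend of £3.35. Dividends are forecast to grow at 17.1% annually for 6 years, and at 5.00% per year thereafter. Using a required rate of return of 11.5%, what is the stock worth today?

£96.56

Two-stage DDM. Project D₁…D_6 at 0.171, terminal growth 0.05, discount at r = 0.115.
D_1 = 3.9229
D_2 = 4.5937
D_3 = 5.3792
D_4 = 6.2990
D_5 = 7.3761
D_6 = 8.6375
Terminal value at t=6: TV = D_7/(r−g) = 9.0693/(0.115−0.05) = 139.5282
P₀ = 3.9229/(1+0.115)^1 + 4.5937/(1+0.115)^2 + 5.3792/(1+0.115)^3 + 6.2990/(1+0.115)^4 + 7.3761/(1+0.115)^5 + 8.6375/(1+0.115)^6 + 139.5282/(1+0.115)^6 = 96.5571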